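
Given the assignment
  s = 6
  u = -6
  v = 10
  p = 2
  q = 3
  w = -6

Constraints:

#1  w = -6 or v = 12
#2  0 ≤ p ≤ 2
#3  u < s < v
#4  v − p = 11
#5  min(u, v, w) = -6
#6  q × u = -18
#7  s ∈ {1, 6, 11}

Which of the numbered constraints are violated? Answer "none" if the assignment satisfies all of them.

#1 w = -6 = -6 (first disjunct)  holds
#2 p = 2 lies in [0, 2]  holds
#3 values -6 < 6 < 10  holds
#4 v − p = 10 − 2 = 8, not 11  fails
#5 min(-6, 10, -6) = -6  holds
#6 q × u = 3 × (-6) = -18  holds
#7 s = 6 is in {1, 6, 11}  holds

The assignment fails constraint 4.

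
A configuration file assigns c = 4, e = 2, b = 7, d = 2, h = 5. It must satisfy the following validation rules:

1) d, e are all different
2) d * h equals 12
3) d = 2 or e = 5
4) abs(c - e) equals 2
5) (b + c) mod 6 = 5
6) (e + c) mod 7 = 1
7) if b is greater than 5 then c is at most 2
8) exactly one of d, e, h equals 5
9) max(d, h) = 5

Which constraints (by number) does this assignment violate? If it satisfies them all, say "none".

1) d = e = 2, not all different — fails.
2) d * h = 2 * 5 = 10, not 12 — fails.
3) d = 2 = 2 (first disjunct) — holds.
4) abs(4 - 2) = 2 — holds.
5) b + c = 11; 11 mod 6 = 5 — holds.
6) e + c = 6; 6 mod 7 = 6, not 1 — fails.
7) b = 7 > 5, so we need c ≤ 2; but c = 4 > 2 — fails.
8) d=2, e=2, h=5; 1 of them equals 5 — holds.
9) max(2, 5) = 5 — holds.

Constraints 1, 2, 6, 7 are violated.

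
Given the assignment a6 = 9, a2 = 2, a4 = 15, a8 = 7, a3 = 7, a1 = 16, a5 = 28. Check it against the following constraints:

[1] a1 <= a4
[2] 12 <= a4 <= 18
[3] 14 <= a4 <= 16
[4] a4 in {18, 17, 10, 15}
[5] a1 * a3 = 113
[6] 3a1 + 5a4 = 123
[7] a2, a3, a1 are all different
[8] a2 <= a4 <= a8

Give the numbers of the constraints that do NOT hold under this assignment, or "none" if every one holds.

[1] a1 = 16, a4 = 15; 16 > 15 (want ≤) — violated.
[2] a4 = 15 lies in [12, 18] — OK.
[3] a4 = 15 lies in [14, 16] — OK.
[4] a4 = 15 is in {18, 17, 10, 15} — OK.
[5] a1 * a3 = 16 * 7 = 112, not 113 — violated.
[6] 3a1 + 5a4 = 3(16) + 5(15) = 123 — OK.
[7] values 2, 7, 16 are pairwise distinct — OK.
[8] values 2, 15, 7; a4 = 15 is not <= a8 = 7 — violated.

The assignment fails constraints 1, 5, 8.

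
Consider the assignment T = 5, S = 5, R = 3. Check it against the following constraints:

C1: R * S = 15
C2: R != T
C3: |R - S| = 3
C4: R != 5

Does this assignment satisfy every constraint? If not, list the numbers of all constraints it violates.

C1: R * S = 3 * 5 = 15 — holds.
C2: R = 3, T = 5; distinct — holds.
C3: |3 - 5| = 2, not 3 — fails.
C4: R = 3, and 3 ≠ 5 — holds.

Constraint 3 does not hold.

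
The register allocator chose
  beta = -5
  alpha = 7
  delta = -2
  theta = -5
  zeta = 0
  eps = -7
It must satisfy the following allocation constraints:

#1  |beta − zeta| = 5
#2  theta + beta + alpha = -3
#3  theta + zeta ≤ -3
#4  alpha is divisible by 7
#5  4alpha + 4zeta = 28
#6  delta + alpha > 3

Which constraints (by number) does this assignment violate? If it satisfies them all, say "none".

The assignment satisfies every constraint.

#1 |-5 − 0| = 5 — satisfied.
#2 theta + beta + alpha = -5 + (-5) + 7 = -3 — satisfied.
#3 theta + zeta = -5 + 0 = -5; -5 ≤ -3 — satisfied.
#4 7 / 7 = 1, so 7 divides 7 — satisfied.
#5 4alpha + 4zeta = 4(7) + 4(0) = 28 — satisfied.
#6 delta + alpha = -2 + 7 = 5; 5 > 3 — satisfied.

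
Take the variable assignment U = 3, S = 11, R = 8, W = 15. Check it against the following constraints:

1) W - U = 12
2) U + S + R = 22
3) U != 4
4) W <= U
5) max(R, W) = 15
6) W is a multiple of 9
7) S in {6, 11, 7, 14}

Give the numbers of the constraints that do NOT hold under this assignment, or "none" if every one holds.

1) W - U = 15 - 3 = 12 — satisfied.
2) U + S + R = 3 + 11 + 8 = 22 — satisfied.
3) U = 3, and 3 ≠ 4 — satisfied.
4) W = 15, U = 3; 15 > 3 (want ≤) — violated.
5) max(8, 15) = 15 — satisfied.
6) 15 = 9*1 + 6, so 9 does not divide 15 — violated.
7) S = 11 is in {6, 11, 7, 14} — satisfied.

Constraints 4 and 6 do not hold.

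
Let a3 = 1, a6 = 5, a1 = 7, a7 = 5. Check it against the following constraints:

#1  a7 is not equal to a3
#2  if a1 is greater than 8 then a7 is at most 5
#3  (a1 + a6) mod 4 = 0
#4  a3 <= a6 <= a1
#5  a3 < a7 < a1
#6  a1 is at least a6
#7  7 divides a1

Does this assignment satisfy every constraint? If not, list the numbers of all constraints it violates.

#1 a7 = 5, a3 = 1; distinct — holds.
#2 a1 = 7, not > 8; antecedent false, conditional vacuously true — holds.
#3 a1 + a6 = 12; 12 mod 4 = 0 — holds.
#4 values 1 <= 5 <= 7 — holds.
#5 values 1 < 5 < 7 — holds.
#6 a1 = 7, a6 = 5; 7 ≥ 5 — holds.
#7 7 / 7 = 1, so 7 divides 7 — holds.

None — every constraint holds.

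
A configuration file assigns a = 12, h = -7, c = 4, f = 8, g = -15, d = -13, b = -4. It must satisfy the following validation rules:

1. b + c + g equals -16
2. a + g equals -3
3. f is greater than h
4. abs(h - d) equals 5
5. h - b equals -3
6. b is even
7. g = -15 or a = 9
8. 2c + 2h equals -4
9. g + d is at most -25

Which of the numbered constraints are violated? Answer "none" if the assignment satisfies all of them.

1. b + c + g = -4 + 4 + (-15) = -15, not -16 — violated.
2. a + g = 12 + (-15) = -3 — satisfied.
3. f = 8, h = -7; 8 > -7 — satisfied.
4. abs(-7 - (-13)) = 6, not 5 — violated.
5. h - b = -7 - (-4) = -3 — satisfied.
6. b = -4 is even — satisfied.
7. g = -15 = -15 (first disjunct) — satisfied.
8. 2c + 2h = 2(4) + 2(-7) = -6, not -4 — violated.
9. g + d = -15 + (-13) = -28; -28 ≤ -25 — satisfied.

The assignment fails constraints 1, 4, and 8.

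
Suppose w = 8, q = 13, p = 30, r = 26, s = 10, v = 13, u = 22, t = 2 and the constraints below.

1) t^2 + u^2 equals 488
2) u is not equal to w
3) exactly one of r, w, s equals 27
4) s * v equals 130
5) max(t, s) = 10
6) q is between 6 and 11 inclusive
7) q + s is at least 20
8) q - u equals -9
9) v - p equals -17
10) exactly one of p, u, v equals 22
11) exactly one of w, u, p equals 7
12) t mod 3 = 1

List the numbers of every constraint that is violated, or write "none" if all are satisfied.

Constraints 3, 6, 11, and 12 do not hold.

1) t^2 + u^2 = 2^2 + 22^2 = 4 + 484 = 488 — holds.
2) u = 22, w = 8; distinct — holds.
3) r=26, w=8, s=10; 0 of them equal 27, not exactly one — fails.
4) s * v = 10 * 13 = 130 — holds.
5) max(2, 10) = 10 — holds.
6) q = 13 is outside [6, 11] — fails.
7) q + s = 13 + 10 = 23; 23 ≥ 20 — holds.
8) q - u = 13 - 22 = -9 — holds.
9) v - p = 13 - 30 = -17 — holds.
10) p=30, u=22, v=13; 1 of them equals 22 — holds.
11) w=8, u=22, p=30; 0 of them equal 7, not exactly one — fails.
12) 2 mod 3 = 2, not 1 — fails.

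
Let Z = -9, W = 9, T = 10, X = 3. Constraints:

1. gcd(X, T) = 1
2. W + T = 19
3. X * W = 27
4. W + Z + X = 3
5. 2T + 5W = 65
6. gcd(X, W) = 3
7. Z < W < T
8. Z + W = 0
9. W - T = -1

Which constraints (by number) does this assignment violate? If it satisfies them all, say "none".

No violations.

1. gcd(3, 10) = 1  ✔
2. W + T = 9 + 10 = 19  ✔
3. X * W = 3 * 9 = 27  ✔
4. W + Z + X = 9 + (-9) + 3 = 3  ✔
5. 2T + 5W = 2(10) + 5(9) = 65  ✔
6. gcd(3, 9) = 3  ✔
7. values -9 < 9 < 10  ✔
8. Z + W = -9 + 9 = 0  ✔
9. W - T = 9 - 10 = -1  ✔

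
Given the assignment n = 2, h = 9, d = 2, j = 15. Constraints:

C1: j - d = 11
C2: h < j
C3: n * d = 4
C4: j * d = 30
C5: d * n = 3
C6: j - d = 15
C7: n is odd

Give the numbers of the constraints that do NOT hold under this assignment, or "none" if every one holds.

Violated: 1, 5, 6, and 7.

C1: j - d = 15 - 2 = 13, not 11 — violated.
C2: h = 9, j = 15; 9 < 15 — OK.
C3: n * d = 2 * 2 = 4 — OK.
C4: j * d = 15 * 2 = 30 — OK.
C5: d * n = 2 * 2 = 4, not 3 — violated.
C6: j - d = 15 - 2 = 13, not 15 — violated.
C7: n = 2 is even — violated.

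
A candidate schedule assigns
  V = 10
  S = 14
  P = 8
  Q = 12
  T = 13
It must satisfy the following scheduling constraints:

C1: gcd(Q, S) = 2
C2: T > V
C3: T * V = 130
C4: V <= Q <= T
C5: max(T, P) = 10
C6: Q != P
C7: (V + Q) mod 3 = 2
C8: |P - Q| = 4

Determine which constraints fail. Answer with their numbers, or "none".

Violated: 5 and 7.

C1: gcd(12, 14) = 2  ✔
C2: T = 13, V = 10; 13 > 10  ✔
C3: T * V = 13 * 10 = 130  ✔
C4: values 10 <= 12 <= 13  ✔
C5: max(13, 8) = 13, not 10  ✘
C6: Q = 12, P = 8; distinct  ✔
C7: V + Q = 22; 22 mod 3 = 1, not 2  ✘
C8: |8 - 12| = 4  ✔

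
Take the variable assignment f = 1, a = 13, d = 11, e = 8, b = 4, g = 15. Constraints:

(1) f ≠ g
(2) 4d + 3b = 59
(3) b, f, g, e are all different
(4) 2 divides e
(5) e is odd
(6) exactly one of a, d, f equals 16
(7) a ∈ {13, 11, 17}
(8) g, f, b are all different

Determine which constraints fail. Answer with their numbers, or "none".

(1) f = 1, g = 15; distinct — OK.
(2) 4d + 3b = 4(11) + 3(4) = 56, not 59 — violated.
(3) values 4, 1, 15, 8 are pairwise distinct — OK.
(4) 8 / 2 = 4, so 2 divides 8 — OK.
(5) e = 8 is even — violated.
(6) a=13, d=11, f=1; 0 of them equal 16, not exactly one — violated.
(7) a = 13 is in {13, 11, 17} — OK.
(8) values 15, 1, 4 are pairwise distinct — OK.

Violated: 2, 5, 6.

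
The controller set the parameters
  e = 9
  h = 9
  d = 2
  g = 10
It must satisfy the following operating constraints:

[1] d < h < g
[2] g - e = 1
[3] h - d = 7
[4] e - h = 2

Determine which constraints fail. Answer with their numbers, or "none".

Constraint 4 is violated.

[1] values 2 < 9 < 10  ✔
[2] g - e = 10 - 9 = 1  ✔
[3] h - d = 9 - 2 = 7  ✔
[4] e - h = 9 - 9 = 0, not 2  ✘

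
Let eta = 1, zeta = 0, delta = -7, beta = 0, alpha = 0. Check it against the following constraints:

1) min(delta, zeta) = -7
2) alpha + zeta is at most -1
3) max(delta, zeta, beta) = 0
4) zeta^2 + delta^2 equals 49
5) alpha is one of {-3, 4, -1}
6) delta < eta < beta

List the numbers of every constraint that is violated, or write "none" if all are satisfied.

Constraints 2, 5, and 6 are violated.

1) min(-7, 0) = -7 — holds.
2) alpha + zeta = 0 + 0 = 0; 0 > -1, bound -1 not met — does not hold.
3) max(-7, 0, 0) = 0 — holds.
4) zeta^2 + delta^2 = 0^2 + (-7)^2 = 0 + 49 = 49 — holds.
5) alpha = 0 is not in {-3, 4, -1} — does not hold.
6) values -7, 1, 0; eta = 1 is not < beta = 0 — does not hold.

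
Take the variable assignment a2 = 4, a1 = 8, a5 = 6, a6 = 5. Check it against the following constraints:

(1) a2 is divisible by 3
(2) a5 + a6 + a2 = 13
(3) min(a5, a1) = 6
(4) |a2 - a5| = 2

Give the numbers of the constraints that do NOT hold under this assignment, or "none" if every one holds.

(1) 4 = 3*1 + 1, so 3 does not divide 4 — does not hold.
(2) a5 + a6 + a2 = 6 + 5 + 4 = 15, not 13 — does not hold.
(3) min(6, 8) = 6 — holds.
(4) |4 - 6| = 2 — holds.

The assignment fails constraints 1, 2.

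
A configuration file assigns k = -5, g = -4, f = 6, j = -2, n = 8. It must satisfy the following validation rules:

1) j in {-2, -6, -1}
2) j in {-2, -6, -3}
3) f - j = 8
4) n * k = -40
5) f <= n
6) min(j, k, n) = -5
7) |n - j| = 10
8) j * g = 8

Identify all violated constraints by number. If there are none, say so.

All constraints are satisfied.

1) j = -2 is in {-2, -6, -1}  ✔
2) j = -2 is in {-2, -6, -3}  ✔
3) f - j = 6 - (-2) = 8  ✔
4) n * k = 8 * (-5) = -40  ✔
5) f = 6, n = 8; 6 ≤ 8  ✔
6) min(-2, -5, 8) = -5  ✔
7) |8 - (-2)| = 10  ✔
8) j * g = -2 * (-4) = 8  ✔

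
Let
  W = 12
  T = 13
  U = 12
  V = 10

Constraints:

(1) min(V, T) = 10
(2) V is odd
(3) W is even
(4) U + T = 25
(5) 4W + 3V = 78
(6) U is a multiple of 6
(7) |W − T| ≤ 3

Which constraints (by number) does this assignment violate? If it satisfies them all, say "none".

(1) min(10, 13) = 10  ✔
(2) V = 10 is even  ✘
(3) W = 12 is even  ✔
(4) U + T = 12 + 13 = 25  ✔
(5) 4W + 3V = 4(12) + 3(10) = 78  ✔
(6) 12 / 6 = 2, so 6 divides 12  ✔
(7) |12 − 13| = 1; 1 ≤ 3  ✔

No — constraint 2 is not satisfied.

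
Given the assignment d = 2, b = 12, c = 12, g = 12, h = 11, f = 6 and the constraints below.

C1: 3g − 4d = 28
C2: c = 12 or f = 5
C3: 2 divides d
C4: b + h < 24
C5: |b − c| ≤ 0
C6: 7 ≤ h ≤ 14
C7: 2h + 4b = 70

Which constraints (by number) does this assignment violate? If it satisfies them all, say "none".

C1: 3g − 4d = 3(12) − 4(2) = 28 — holds.
C2: c = 12 = 12 (first disjunct) — holds.
C3: 2 / 2 = 1, so 2 divides 2 — holds.
C4: b + h = 12 + 11 = 23; 23 < 24 — holds.
C5: |12 − 12| = 0; 0 ≤ 0 — holds.
C6: h = 11 lies in [7, 14] — holds.
C7: 2h + 4b = 2(11) + 4(12) = 70 — holds.

Yes — all constraints hold.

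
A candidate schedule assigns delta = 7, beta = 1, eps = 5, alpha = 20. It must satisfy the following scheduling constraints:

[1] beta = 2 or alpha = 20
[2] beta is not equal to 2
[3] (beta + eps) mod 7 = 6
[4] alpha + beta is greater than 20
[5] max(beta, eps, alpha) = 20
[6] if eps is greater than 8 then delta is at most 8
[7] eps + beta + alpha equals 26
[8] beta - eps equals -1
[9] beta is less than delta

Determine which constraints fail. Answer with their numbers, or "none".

The assignment fails constraint 8.

[1] beta = 1 ≠ 2, but alpha = 20 = 20 (second disjunct)  ✓
[2] beta = 1, and 1 ≠ 2  ✓
[3] beta + eps = 6; 6 mod 7 = 6  ✓
[4] alpha + beta = 20 + 1 = 21; 21 > 20  ✓
[5] max(1, 5, 20) = 20  ✓
[6] eps = 5, not > 8; antecedent false, conditional vacuously true  ✓
[7] eps + beta + alpha = 5 + 1 + 20 = 26  ✓
[8] beta - eps = 1 - 5 = -4, not -1  ✗
[9] beta = 1, delta = 7; 1 < 7  ✓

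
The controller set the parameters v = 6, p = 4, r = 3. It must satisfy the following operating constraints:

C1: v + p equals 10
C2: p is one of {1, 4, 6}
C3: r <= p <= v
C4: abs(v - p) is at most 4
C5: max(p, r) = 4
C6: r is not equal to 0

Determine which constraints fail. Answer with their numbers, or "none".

C1: v + p = 6 + 4 = 10 — OK.
C2: p = 4 is in {1, 4, 6} — OK.
C3: values 3 <= 4 <= 6 — OK.
C4: abs(6 - 4) = 2; 2 ≤ 4 — OK.
C5: max(4, 3) = 4 — OK.
C6: r = 3, and 3 ≠ 0 — OK.

The assignment satisfies every constraint.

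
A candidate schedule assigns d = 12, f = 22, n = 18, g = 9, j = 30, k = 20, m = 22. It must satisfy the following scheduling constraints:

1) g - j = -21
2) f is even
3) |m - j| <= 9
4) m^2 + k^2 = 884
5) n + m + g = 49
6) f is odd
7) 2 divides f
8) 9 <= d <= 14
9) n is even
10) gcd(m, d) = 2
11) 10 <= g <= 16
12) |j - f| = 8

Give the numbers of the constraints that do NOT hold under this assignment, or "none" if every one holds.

Constraints 6 and 11 are violated.

1) g - j = 9 - 30 = -21 — holds.
2) f = 22 is even — holds.
3) |22 - 30| = 8; 8 ≤ 9 — holds.
4) m^2 + k^2 = 22^2 + 20^2 = 484 + 400 = 884 — holds.
5) n + m + g = 18 + 22 + 9 = 49 — holds.
6) f = 22 is even — does not hold.
7) 22 / 2 = 11, so 2 divides 22 — holds.
8) d = 12 lies in [9, 14] — holds.
9) n = 18 is even — holds.
10) gcd(22, 12) = 2 — holds.
11) g = 9 is outside [10, 16] — does not hold.
12) |30 - 22| = 8 — holds.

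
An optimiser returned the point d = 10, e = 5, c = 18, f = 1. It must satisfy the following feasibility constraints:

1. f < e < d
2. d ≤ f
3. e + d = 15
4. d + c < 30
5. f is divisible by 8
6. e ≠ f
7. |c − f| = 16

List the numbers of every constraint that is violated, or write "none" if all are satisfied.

1. values 1 < 5 < 10 — holds.
2. d = 10, f = 1; 10 > 1 (want ≤) — does not hold.
3. e + d = 5 + 10 = 15 — holds.
4. d + c = 10 + 18 = 28; 28 < 30 — holds.
5. 1 = 8×0 + 1, so 8 does not divide 1 — does not hold.
6. e = 5, f = 1; distinct — holds.
7. |18 − 1| = 17, not 16 — does not hold.

Constraints 2, 5, 7 are violated.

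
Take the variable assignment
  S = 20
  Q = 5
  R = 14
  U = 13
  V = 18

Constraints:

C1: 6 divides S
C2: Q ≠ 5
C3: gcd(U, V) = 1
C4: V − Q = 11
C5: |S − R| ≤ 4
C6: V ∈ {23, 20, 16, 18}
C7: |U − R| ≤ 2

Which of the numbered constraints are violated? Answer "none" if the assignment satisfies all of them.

C1: 20 = 6×3 + 2, so 6 does not divide 20 — violated.
C2: Q = 5, but 5 is required to differ — violated.
C3: gcd(13, 18) = 1 — satisfied.
C4: V − Q = 18 − 5 = 13, not 11 — violated.
C5: |20 − 14| = 6; 6 > 4, exceeds bound 4 — violated.
C6: V = 18 is in {23, 20, 16, 18} — satisfied.
C7: |13 − 14| = 1; 1 ≤ 2 — satisfied.

Violated: 1, 2, 4, 5.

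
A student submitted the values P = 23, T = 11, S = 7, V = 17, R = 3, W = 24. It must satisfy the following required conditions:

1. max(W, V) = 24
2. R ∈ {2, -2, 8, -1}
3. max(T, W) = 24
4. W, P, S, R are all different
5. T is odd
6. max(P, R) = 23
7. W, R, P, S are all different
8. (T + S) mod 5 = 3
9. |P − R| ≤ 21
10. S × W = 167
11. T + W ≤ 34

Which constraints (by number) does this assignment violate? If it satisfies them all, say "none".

Violated: 2, 10, 11.

1. max(24, 17) = 24 — holds.
2. R = 3 is not in {2, -2, 8, -1} — fails.
3. max(11, 24) = 24 — holds.
4. values 24, 23, 7, 3 are pairwise distinct — holds.
5. T = 11 is odd — holds.
6. max(23, 3) = 23 — holds.
7. values 24, 3, 23, 7 are pairwise distinct — holds.
8. T + S = 18; 18 mod 5 = 3 — holds.
9. |23 − 3| = 20; 20 ≤ 21 — holds.
10. S × W = 7 × 24 = 168, not 167 — fails.
11. T + W = 11 + 24 = 35; 35 > 34, bound 34 not met — fails.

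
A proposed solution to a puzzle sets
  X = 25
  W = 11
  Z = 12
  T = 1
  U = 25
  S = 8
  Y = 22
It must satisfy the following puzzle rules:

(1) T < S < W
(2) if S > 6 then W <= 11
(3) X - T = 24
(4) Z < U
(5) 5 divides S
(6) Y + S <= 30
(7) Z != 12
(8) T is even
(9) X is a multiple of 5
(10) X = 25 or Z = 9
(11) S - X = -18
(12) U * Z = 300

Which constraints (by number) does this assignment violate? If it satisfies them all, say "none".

(1) values 1 < 8 < 11 — holds.
(2) S = 8 > 6, so we need W ≤ 11; W = 11 ≤ 11 — holds.
(3) X - T = 25 - 1 = 24 — holds.
(4) Z = 12, U = 25; 12 < 25 — holds.
(5) 8 = 5*1 + 3, so 5 does not divide 8 — fails.
(6) Y + S = 22 + 8 = 30; 30 ≤ 30 — holds.
(7) Z = 12, but 12 is required to differ — fails.
(8) T = 1 is odd — fails.
(9) 25 / 5 = 5, so 5 divides 25 — holds.
(10) X = 25 = 25 (first disjunct) — holds.
(11) S - X = 8 - 25 = -17, not -18 — fails.
(12) U * Z = 25 * 12 = 300 — holds.

The assignment fails constraints 5, 7, 8, and 11.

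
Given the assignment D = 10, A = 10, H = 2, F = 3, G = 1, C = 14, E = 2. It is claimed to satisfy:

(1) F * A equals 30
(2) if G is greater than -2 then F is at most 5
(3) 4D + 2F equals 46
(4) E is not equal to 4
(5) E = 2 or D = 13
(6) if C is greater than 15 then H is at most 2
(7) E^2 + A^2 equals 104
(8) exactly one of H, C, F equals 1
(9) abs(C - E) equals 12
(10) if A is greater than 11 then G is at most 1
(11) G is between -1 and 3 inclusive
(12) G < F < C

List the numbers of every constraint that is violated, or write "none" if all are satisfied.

(1) F * A = 3 * 10 = 30  OK
(2) G = 1 > -2, so we need F ≤ 5; F = 3 ≤ 5  OK
(3) 4D + 2F = 4(10) + 2(3) = 46  OK
(4) E = 2, and 2 ≠ 4  OK
(5) E = 2 = 2 (first disjunct)  OK
(6) C = 14, not > 15; antecedent false, conditional vacuously true  OK
(7) E^2 + A^2 = 2^2 + 10^2 = 4 + 100 = 104  OK
(8) H=2, C=14, F=3; 0 of them equal 1, not exactly one  FAIL
(9) abs(14 - 2) = 12  OK
(10) A = 10, not > 11; antecedent false, conditional vacuously true  OK
(11) G = 1 lies in [-1, 3]  OK
(12) values 1 < 3 < 14  OK

Violated: 8.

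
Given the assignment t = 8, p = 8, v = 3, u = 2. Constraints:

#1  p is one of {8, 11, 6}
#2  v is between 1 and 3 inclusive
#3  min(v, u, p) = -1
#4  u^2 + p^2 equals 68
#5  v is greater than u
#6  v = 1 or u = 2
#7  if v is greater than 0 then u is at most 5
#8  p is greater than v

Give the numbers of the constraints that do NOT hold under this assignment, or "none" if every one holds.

#1 p = 8 is in {8, 11, 6}  true
#2 v = 3 lies in [1, 3]  true
#3 min(3, 2, 8) = 2, not -1  false
#4 u^2 + p^2 = 2^2 + 8^2 = 4 + 64 = 68  true
#5 v = 3, u = 2; 3 > 2  true
#6 v = 3 ≠ 1, but u = 2 = 2 (second disjunct)  true
#7 v = 3 > 0, so we need u ≤ 5; u = 2 ≤ 5  true
#8 p = 8, v = 3; 8 > 3  true

Violated: 3.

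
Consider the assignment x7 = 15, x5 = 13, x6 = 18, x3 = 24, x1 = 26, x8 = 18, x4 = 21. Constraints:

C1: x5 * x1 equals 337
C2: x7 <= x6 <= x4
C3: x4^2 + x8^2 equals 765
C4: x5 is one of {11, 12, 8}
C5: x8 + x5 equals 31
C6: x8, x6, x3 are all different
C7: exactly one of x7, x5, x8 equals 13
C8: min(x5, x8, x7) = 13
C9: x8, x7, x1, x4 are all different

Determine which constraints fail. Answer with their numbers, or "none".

C1: x5 * x1 = 13 * 26 = 338, not 337 — does not hold.
C2: values 15 <= 18 <= 21 — holds.
C3: x4^2 + x8^2 = 21^2 + 18^2 = 441 + 324 = 765 — holds.
C4: x5 = 13 is not in {11, 12, 8} — does not hold.
C5: x8 + x5 = 18 + 13 = 31 — holds.
C6: x8 = x6 = 18, not all different — does not hold.
C7: x7=15, x5=13, x8=18; 1 of them equals 13 — holds.
C8: min(13, 18, 15) = 13 — holds.
C9: values 18, 15, 26, 21 are pairwise distinct — holds.

Constraints 1, 4, and 6 do not hold.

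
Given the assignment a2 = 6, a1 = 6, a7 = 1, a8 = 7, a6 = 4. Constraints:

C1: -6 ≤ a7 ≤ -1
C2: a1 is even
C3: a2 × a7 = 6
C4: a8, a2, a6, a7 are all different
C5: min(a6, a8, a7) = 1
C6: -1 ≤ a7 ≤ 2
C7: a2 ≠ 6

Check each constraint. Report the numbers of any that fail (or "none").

Violated: 1 and 7.

C1: a7 = 1 is outside [-6, -1]  ✘
C2: a1 = 6 is even  ✔
C3: a2 × a7 = 6 × 1 = 6  ✔
C4: values 7, 6, 4, 1 are pairwise distinct  ✔
C5: min(4, 7, 1) = 1  ✔
C6: a7 = 1 lies in [-1, 2]  ✔
C7: a2 = 6, but 6 is required to differ  ✘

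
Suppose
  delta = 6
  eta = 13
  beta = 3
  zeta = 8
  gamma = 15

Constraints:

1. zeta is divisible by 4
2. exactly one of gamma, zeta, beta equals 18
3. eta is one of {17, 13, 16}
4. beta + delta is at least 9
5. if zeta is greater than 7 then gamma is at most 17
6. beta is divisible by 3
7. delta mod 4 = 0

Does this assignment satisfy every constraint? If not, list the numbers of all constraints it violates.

Constraints 2, 7 do not hold.

1. 8 / 4 = 2, so 4 divides 8 — OK.
2. gamma=15, zeta=8, beta=3; 0 of them equal 18, not exactly one — violated.
3. eta = 13 is in {17, 13, 16} — OK.
4. beta + delta = 3 + 6 = 9; 9 ≥ 9 — OK.
5. zeta = 8 > 7, so we need gamma ≤ 17; gamma = 15 ≤ 17 — OK.
6. 3 / 3 = 1, so 3 divides 3 — OK.
7. 6 mod 4 = 2, not 0 — violated.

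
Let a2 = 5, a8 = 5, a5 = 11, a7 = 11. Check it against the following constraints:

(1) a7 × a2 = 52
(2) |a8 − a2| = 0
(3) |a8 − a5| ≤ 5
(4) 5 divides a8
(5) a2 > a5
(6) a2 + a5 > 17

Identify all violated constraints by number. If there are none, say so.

Constraints 1, 3, 5, 6 do not hold.

(1) a7 × a2 = 11 × 5 = 55, not 52  FAIL
(2) |5 − 5| = 0  OK
(3) |5 − 11| = 6; 6 > 5, exceeds bound 5  FAIL
(4) 5 / 5 = 1, so 5 divides 5  OK
(5) a2 = 5, a5 = 11; 5 ≤ 11 (want >)  FAIL
(6) a2 + a5 = 5 + 11 = 16; 16 ≤ 17, bound 17 not met  FAIL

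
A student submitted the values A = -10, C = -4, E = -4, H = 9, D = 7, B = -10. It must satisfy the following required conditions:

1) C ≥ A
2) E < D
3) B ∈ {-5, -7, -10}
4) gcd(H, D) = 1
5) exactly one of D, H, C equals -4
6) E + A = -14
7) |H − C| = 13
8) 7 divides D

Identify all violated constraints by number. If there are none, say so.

1) C = -4, A = -10; -4 ≥ -10  OK
2) E = -4, D = 7; -4 < 7  OK
3) B = -10 is in {-5, -7, -10}  OK
4) gcd(9, 7) = 1  OK
5) D=7, H=9, C=-4; 1 of them equals -4  OK
6) E + A = -4 + (-10) = -14  OK
7) |9 − (-4)| = 13  OK
8) 7 / 7 = 1, so 7 divides 7  OK

Yes — all constraints hold.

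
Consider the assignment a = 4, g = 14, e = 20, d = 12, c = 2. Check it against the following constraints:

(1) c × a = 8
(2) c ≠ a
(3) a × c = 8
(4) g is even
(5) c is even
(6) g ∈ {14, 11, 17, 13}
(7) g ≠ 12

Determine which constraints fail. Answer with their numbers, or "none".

All constraints are satisfied.

(1) c × a = 2 × 4 = 8  true
(2) c = 2, a = 4; distinct  true
(3) a × c = 4 × 2 = 8  true
(4) g = 14 is even  true
(5) c = 2 is even  true
(6) g = 14 is in {14, 11, 17, 13}  true
(7) g = 14, and 14 ≠ 12  true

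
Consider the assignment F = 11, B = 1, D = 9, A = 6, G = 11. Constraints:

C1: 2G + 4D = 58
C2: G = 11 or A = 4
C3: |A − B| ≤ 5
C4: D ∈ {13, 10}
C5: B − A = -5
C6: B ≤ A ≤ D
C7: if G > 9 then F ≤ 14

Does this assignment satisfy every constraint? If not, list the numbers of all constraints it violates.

The assignment fails constraint 4.

C1: 2G + 4D = 2(11) + 4(9) = 58  true
C2: G = 11 = 11 (first disjunct)  true
C3: |6 − 1| = 5; 5 ≤ 5  true
C4: D = 9 is not in {13, 10}  false
C5: B − A = 1 − 6 = -5  true
C6: values 1 ≤ 6 ≤ 9  true
C7: G = 11 > 9, so we need F ≤ 14; F = 11 ≤ 14  true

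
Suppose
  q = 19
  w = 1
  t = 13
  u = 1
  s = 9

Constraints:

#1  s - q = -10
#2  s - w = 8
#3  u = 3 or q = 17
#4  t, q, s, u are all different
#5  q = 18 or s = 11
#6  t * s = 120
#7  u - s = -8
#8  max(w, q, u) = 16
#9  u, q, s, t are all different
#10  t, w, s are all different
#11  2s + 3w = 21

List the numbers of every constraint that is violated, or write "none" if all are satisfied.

#1 s - q = 9 - 19 = -10  ✓
#2 s - w = 9 - 1 = 8  ✓
#3 u = 1 ≠ 3 and q = 19 ≠ 17; both disjuncts false  ✗
#4 values 13, 19, 9, 1 are pairwise distinct  ✓
#5 q = 19 ≠ 18 and s = 9 ≠ 11; both disjuncts false  ✗
#6 t * s = 13 * 9 = 117, not 120  ✗
#7 u - s = 1 - 9 = -8  ✓
#8 max(1, 19, 1) = 19, not 16  ✗
#9 values 1, 19, 9, 13 are pairwise distinct  ✓
#10 values 13, 1, 9 are pairwise distinct  ✓
#11 2s + 3w = 2(9) + 3(1) = 21  ✓

Violated: 3, 5, 6, and 8.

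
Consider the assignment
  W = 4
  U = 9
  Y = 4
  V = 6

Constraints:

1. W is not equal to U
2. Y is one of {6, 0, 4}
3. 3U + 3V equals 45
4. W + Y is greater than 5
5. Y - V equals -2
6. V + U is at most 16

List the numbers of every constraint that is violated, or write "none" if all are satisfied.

1. W = 4, U = 9; distinct — OK.
2. Y = 4 is in {6, 0, 4} — OK.
3. 3U + 3V = 3(9) + 3(6) = 45 — OK.
4. W + Y = 4 + 4 = 8; 8 > 5 — OK.
5. Y - V = 4 - 6 = -2 — OK.
6. V + U = 6 + 9 = 15; 15 ≤ 16 — OK.

Yes — all constraints hold.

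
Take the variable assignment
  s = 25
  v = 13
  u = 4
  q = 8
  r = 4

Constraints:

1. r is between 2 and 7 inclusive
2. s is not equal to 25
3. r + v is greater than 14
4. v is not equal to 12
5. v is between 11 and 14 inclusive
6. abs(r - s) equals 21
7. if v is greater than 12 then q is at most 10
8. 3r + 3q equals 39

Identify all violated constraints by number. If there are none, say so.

Violated: 2 and 8.

1. r = 4 lies in [2, 7] — holds.
2. s = 25, but 25 is required to differ — does not hold.
3. r + v = 4 + 13 = 17; 17 > 14 — holds.
4. v = 13, and 13 ≠ 12 — holds.
5. v = 13 lies in [11, 14] — holds.
6. abs(4 - 25) = 21 — holds.
7. v = 13 > 12, so we need q ≤ 10; q = 8 ≤ 10 — holds.
8. 3r + 3q = 3(4) + 3(8) = 36, not 39 — does not hold.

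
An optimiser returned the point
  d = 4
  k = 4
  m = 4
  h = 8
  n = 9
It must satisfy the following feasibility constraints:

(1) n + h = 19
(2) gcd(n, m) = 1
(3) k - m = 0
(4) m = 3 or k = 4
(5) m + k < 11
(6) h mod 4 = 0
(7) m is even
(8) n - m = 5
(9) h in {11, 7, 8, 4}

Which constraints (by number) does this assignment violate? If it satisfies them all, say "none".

The assignment fails constraint 1.

(1) n + h = 9 + 8 = 17, not 19 — does not hold.
(2) gcd(9, 4) = 1 — holds.
(3) k - m = 4 - 4 = 0 — holds.
(4) m = 4 ≠ 3, but k = 4 = 4 (second disjunct) — holds.
(5) m + k = 4 + 4 = 8; 8 < 11 — holds.
(6) 8 mod 4 = 0 — holds.
(7) m = 4 is even — holds.
(8) n - m = 9 - 4 = 5 — holds.
(9) h = 8 is in {11, 7, 8, 4} — holds.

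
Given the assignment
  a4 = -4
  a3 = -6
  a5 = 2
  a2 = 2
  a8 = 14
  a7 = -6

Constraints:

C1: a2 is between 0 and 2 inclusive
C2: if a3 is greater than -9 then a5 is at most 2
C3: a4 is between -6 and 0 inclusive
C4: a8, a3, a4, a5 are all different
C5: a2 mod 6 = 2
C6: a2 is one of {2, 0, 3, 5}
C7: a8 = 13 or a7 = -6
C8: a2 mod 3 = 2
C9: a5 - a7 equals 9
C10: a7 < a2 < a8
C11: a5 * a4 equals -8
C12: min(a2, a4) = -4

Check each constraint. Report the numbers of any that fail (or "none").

Violated: 9.

C1: a2 = 2 lies in [0, 2] — holds.
C2: a3 = -6 > -9, so we need a5 ≤ 2; a5 = 2 ≤ 2 — holds.
C3: a4 = -4 lies in [-6, 0] — holds.
C4: values 14, -6, -4, 2 are pairwise distinct — holds.
C5: 2 mod 6 = 2 — holds.
C6: a2 = 2 is in {2, 0, 3, 5} — holds.
C7: a8 = 14 ≠ 13, but a7 = -6 = -6 (second disjunct) — holds.
C8: 2 mod 3 = 2 — holds.
C9: a5 - a7 = 2 - (-6) = 8, not 9 — fails.
C10: values -6 < 2 < 14 — holds.
C11: a5 * a4 = 2 * (-4) = -8 — holds.
C12: min(2, -4) = -4 — holds.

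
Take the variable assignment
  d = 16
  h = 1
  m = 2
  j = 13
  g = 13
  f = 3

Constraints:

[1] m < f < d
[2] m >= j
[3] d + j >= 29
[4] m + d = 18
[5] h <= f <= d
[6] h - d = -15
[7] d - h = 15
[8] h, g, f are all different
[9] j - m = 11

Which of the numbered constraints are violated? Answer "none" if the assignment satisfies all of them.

Constraint 2 does not hold.

[1] values 2 < 3 < 16 — OK.
[2] m = 2, j = 13; 2 < 13 (want ≥) — violated.
[3] d + j = 16 + 13 = 29; 29 ≥ 29 — OK.
[4] m + d = 2 + 16 = 18 — OK.
[5] values 1 <= 3 <= 16 — OK.
[6] h - d = 1 - 16 = -15 — OK.
[7] d - h = 16 - 1 = 15 — OK.
[8] values 1, 13, 3 are pairwise distinct — OK.
[9] j - m = 13 - 2 = 11 — OK.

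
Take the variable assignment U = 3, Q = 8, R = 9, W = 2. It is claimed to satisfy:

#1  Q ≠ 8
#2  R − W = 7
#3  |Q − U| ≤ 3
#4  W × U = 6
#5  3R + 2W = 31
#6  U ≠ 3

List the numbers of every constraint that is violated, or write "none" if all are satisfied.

#1 Q = 8, but 8 is required to differ  ✗
#2 R − W = 9 − 2 = 7  ✓
#3 |8 − 3| = 5; 5 > 3, exceeds bound 3  ✗
#4 W × U = 2 × 3 = 6  ✓
#5 3R + 2W = 3(9) + 2(2) = 31  ✓
#6 U = 3, but 3 is required to differ  ✗

Constraints 1, 3, and 6 are violated.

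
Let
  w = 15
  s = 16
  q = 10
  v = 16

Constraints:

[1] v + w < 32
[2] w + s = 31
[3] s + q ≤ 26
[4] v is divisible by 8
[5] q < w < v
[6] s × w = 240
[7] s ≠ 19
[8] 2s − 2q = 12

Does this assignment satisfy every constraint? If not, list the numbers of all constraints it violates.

None — every constraint holds.

[1] v + w = 16 + 15 = 31; 31 < 32 — OK.
[2] w + s = 15 + 16 = 31 — OK.
[3] s + q = 16 + 10 = 26; 26 ≤ 26 — OK.
[4] 16 / 8 = 2, so 8 divides 16 — OK.
[5] values 10 < 15 < 16 — OK.
[6] s × w = 16 × 15 = 240 — OK.
[7] s = 16, and 16 ≠ 19 — OK.
[8] 2s − 2q = 2(16) − 2(10) = 12 — OK.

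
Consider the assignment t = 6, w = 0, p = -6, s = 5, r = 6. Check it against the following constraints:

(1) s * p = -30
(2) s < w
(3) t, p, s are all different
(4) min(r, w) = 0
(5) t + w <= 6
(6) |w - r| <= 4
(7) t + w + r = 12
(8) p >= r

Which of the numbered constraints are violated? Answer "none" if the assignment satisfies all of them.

(1) s * p = 5 * (-6) = -30  ✔
(2) s = 5, w = 0; 5 ≥ 0 (want <)  ✘
(3) values 6, -6, 5 are pairwise distinct  ✔
(4) min(6, 0) = 0  ✔
(5) t + w = 6 + 0 = 6; 6 ≤ 6  ✔
(6) |0 - 6| = 6; 6 > 4, exceeds bound 4  ✘
(7) t + w + r = 6 + 0 + 6 = 12  ✔
(8) p = -6, r = 6; -6 < 6 (want ≥)  ✘

Violated: 2, 6, 8.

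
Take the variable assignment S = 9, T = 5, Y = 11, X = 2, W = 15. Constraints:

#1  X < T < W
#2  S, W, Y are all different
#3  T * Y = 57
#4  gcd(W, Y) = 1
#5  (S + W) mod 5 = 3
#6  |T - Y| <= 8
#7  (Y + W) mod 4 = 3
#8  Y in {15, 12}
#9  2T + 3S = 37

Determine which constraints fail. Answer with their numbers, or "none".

#1 values 2 < 5 < 15 — satisfied.
#2 values 9, 15, 11 are pairwise distinct — satisfied.
#3 T * Y = 5 * 11 = 55, not 57 — violated.
#4 gcd(15, 11) = 1 — satisfied.
#5 S + W = 24; 24 mod 5 = 4, not 3 — violated.
#6 |5 - 11| = 6; 6 ≤ 8 — satisfied.
#7 Y + W = 26; 26 mod 4 = 2, not 3 — violated.
#8 Y = 11 is not in {15, 12} — violated.
#9 2T + 3S = 2(5) + 3(9) = 37 — satisfied.

No — constraints 3, 5, 7, and 8 are not satisfied.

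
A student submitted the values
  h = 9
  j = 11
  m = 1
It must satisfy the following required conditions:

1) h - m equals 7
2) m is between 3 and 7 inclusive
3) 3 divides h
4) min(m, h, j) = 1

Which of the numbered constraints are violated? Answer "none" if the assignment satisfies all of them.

1) h - m = 9 - 1 = 8, not 7 — violated.
2) m = 1 is outside [3, 7] — violated.
3) 9 / 3 = 3, so 3 divides 9 — OK.
4) min(1, 9, 11) = 1 — OK.

Constraints 1, 2 do not hold.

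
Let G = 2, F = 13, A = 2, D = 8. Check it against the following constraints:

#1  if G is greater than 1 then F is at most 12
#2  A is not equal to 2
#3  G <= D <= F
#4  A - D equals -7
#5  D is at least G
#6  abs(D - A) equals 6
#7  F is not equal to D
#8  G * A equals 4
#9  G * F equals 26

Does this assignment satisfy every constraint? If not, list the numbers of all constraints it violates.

Constraints 1, 2, and 4 are violated.

#1 G = 2 > 1, so we need F ≤ 12; but F = 13 > 12 — violated.
#2 A = 2, but 2 is required to differ — violated.
#3 values 2 <= 8 <= 13 — satisfied.
#4 A - D = 2 - 8 = -6, not -7 — violated.
#5 D = 8, G = 2; 8 ≥ 2 — satisfied.
#6 abs(8 - 2) = 6 — satisfied.
#7 F = 13, D = 8; distinct — satisfied.
#8 G * A = 2 * 2 = 4 — satisfied.
#9 G * F = 2 * 13 = 26 — satisfied.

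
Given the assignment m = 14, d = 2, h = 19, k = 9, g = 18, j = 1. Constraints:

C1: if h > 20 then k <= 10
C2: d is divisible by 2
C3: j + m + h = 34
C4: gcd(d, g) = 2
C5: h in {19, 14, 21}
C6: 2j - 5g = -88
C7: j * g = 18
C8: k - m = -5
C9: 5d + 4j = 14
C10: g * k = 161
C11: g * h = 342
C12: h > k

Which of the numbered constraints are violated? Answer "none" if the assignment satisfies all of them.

Violated: 10.

C1: h = 19, not > 20; antecedent false, conditional vacuously true  yes
C2: 2 / 2 = 1, so 2 divides 2  yes
C3: j + m + h = 1 + 14 + 19 = 34  yes
C4: gcd(2, 18) = 2  yes
C5: h = 19 is in {19, 14, 21}  yes
C6: 2j - 5g = 2(1) - 5(18) = -88  yes
C7: j * g = 1 * 18 = 18  yes
C8: k - m = 9 - 14 = -5  yes
C9: 5d + 4j = 5(2) + 4(1) = 14  yes
C10: g * k = 18 * 9 = 162, not 161  no
C11: g * h = 18 * 19 = 342  yes
C12: h = 19, k = 9; 19 > 9  yes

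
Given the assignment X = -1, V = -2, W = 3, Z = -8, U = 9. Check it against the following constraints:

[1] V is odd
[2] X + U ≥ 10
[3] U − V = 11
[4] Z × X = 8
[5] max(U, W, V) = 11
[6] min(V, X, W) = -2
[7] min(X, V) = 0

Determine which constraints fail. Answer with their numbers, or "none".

[1] V = -2 is even — violated.
[2] X + U = -1 + 9 = 8; 8 < 10, bound 10 not met — violated.
[3] U − V = 9 − (-2) = 11 — satisfied.
[4] Z × X = -8 × (-1) = 8 — satisfied.
[5] max(9, 3, -2) = 9, not 11 — violated.
[6] min(-2, -1, 3) = -2 — satisfied.
[7] min(-1, -2) = -2, not 0 — violated.

Constraints 1, 2, 5, 7 do not hold.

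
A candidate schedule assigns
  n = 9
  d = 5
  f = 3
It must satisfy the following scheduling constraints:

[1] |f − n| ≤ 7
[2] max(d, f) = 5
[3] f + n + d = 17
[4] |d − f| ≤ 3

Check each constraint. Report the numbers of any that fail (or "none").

The assignment satisfies every constraint.

[1] |3 − 9| = 6; 6 ≤ 7 — holds.
[2] max(5, 3) = 5 — holds.
[3] f + n + d = 3 + 9 + 5 = 17 — holds.
[4] |5 − 3| = 2; 2 ≤ 3 — holds.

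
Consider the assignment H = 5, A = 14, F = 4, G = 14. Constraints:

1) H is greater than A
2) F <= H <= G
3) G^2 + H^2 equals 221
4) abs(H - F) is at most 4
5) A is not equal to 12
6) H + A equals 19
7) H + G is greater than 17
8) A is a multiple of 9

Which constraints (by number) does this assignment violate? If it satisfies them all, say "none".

The assignment fails constraints 1 and 8.

1) H = 5, A = 14; 5 ≤ 14 (want >) — violated.
2) values 4 <= 5 <= 14 — OK.
3) G^2 + H^2 = 14^2 + 5^2 = 196 + 25 = 221 — OK.
4) abs(5 - 4) = 1; 1 ≤ 4 — OK.
5) A = 14, and 14 ≠ 12 — OK.
6) H + A = 5 + 14 = 19 — OK.
7) H + G = 5 + 14 = 19; 19 > 17 — OK.
8) 14 = 9*1 + 5, so 9 does not divide 14 — violated.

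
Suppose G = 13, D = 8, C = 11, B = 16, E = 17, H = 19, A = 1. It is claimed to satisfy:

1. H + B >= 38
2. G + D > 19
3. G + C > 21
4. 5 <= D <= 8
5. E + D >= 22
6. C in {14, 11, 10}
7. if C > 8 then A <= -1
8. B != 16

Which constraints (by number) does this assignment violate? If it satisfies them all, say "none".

Constraints 1, 7, and 8 are violated.

1. H + B = 19 + 16 = 35; 35 < 38, bound 38 not met — fails.
2. G + D = 13 + 8 = 21; 21 > 19 — holds.
3. G + C = 13 + 11 = 24; 24 > 21 — holds.
4. D = 8 lies in [5, 8] — holds.
5. E + D = 17 + 8 = 25; 25 ≥ 22 — holds.
6. C = 11 is in {14, 11, 10} — holds.
7. C = 11 > 8, so we need A ≤ -1; but A = 1 > -1 — fails.
8. B = 16, but 16 is required to differ — fails.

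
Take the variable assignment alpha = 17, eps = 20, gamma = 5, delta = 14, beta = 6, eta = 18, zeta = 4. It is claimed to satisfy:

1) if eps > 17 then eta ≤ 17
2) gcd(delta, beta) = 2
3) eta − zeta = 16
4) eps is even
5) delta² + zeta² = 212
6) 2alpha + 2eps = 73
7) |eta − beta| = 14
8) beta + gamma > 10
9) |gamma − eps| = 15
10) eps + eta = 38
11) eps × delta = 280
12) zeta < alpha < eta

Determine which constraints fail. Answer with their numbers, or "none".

1) eps = 20 > 17, so we need eta ≤ 17; but eta = 18 > 17  ✘
2) gcd(14, 6) = 2  ✔
3) eta − zeta = 18 − 4 = 14, not 16  ✘
4) eps = 20 is even  ✔
5) delta² + zeta² = 14² + 4² = 196 + 16 = 212  ✔
6) 2alpha + 2eps = 2(17) + 2(20) = 74, not 73  ✘
7) |18 − 6| = 12, not 14  ✘
8) beta + gamma = 6 + 5 = 11; 11 > 10  ✔
9) |5 − 20| = 15  ✔
10) eps + eta = 20 + 18 = 38  ✔
11) eps × delta = 20 × 14 = 280  ✔
12) values 4 < 17 < 18  ✔

Constraints 1, 3, 6, and 7 are violated.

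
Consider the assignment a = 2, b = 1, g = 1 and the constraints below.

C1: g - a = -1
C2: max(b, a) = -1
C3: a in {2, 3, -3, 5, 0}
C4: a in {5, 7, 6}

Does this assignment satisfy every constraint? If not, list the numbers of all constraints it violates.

C1: g - a = 1 - 2 = -1 — satisfied.
C2: max(1, 2) = 2, not -1 — violated.
C3: a = 2 is in {2, 3, -3, 5, 0} — satisfied.
C4: a = 2 is not in {5, 7, 6} — violated.

Constraints 2 and 4 do not hold.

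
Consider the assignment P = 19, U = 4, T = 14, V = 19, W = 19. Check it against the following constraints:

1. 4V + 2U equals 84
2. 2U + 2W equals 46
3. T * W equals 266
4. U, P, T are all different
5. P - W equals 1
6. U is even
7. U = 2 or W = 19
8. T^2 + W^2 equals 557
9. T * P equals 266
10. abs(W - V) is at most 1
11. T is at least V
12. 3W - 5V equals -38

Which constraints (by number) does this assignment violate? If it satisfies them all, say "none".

The assignment fails constraints 5 and 11.

1. 4V + 2U = 4(19) + 2(4) = 84 — holds.
2. 2U + 2W = 2(4) + 2(19) = 46 — holds.
3. T * W = 14 * 19 = 266 — holds.
4. values 4, 19, 14 are pairwise distinct — holds.
5. P - W = 19 - 19 = 0, not 1 — does not hold.
6. U = 4 is even — holds.
7. U = 4 ≠ 2, but W = 19 = 19 (second disjunct) — holds.
8. T^2 + W^2 = 14^2 + 19^2 = 196 + 361 = 557 — holds.
9. T * P = 14 * 19 = 266 — holds.
10. abs(19 - 19) = 0; 0 ≤ 1 — holds.
11. T = 14, V = 19; 14 < 19 (want ≥) — does not hold.
12. 3W - 5V = 3(19) - 5(19) = -38 — holds.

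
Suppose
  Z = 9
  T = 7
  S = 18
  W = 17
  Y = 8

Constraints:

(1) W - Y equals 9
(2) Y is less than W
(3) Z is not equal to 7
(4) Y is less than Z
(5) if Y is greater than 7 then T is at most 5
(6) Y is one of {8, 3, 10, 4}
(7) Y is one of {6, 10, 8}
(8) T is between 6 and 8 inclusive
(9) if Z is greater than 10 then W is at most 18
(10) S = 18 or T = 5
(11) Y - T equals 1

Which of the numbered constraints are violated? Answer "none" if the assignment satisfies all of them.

(1) W - Y = 17 - 8 = 9  holds
(2) Y = 8, W = 17; 8 < 17  holds
(3) Z = 9, and 9 ≠ 7  holds
(4) Y = 8, Z = 9; 8 < 9  holds
(5) Y = 8 > 7, so we need T ≤ 5; but T = 7 > 5  fails
(6) Y = 8 is in {8, 3, 10, 4}  holds
(7) Y = 8 is in {6, 10, 8}  holds
(8) T = 7 lies in [6, 8]  holds
(9) Z = 9, not > 10; antecedent false, conditional vacuously true  holds
(10) S = 18 = 18 (first disjunct)  holds
(11) Y - T = 8 - 7 = 1  holds

Constraint 5 is violated.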